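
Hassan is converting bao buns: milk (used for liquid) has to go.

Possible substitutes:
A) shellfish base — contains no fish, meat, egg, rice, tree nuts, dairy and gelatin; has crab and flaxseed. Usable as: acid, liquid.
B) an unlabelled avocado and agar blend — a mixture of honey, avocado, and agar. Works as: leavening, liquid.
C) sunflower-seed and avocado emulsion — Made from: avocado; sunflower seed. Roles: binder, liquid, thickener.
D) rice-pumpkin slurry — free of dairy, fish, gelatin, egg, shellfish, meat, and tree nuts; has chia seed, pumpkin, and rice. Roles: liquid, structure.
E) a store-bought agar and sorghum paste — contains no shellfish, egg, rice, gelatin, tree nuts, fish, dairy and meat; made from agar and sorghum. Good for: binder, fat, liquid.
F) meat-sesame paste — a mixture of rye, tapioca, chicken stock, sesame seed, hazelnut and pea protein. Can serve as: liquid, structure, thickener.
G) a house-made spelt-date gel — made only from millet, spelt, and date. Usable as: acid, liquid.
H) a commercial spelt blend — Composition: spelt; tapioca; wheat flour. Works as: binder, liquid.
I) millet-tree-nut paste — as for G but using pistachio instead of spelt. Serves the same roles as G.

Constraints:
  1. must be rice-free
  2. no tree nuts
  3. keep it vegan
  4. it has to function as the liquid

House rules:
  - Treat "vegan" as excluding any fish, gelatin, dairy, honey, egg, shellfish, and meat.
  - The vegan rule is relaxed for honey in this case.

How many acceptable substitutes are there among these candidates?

5

A: has crab, so not vegan — out
B: honey is permitted under the vegan carve-out; nothing else excluded — OK
C: all constraints satisfied — OK
D: has rice, so not rice-free — no
E: works as a liquid, no tree nuts, vegan — valid
F: has chicken stock, so not vegan; has hazelnut, so not tree-nut-free — out
G: no rice, vegan — valid
H: vegan, no tree nuts — keep
I: has pistachio, so not tree-nut-free — no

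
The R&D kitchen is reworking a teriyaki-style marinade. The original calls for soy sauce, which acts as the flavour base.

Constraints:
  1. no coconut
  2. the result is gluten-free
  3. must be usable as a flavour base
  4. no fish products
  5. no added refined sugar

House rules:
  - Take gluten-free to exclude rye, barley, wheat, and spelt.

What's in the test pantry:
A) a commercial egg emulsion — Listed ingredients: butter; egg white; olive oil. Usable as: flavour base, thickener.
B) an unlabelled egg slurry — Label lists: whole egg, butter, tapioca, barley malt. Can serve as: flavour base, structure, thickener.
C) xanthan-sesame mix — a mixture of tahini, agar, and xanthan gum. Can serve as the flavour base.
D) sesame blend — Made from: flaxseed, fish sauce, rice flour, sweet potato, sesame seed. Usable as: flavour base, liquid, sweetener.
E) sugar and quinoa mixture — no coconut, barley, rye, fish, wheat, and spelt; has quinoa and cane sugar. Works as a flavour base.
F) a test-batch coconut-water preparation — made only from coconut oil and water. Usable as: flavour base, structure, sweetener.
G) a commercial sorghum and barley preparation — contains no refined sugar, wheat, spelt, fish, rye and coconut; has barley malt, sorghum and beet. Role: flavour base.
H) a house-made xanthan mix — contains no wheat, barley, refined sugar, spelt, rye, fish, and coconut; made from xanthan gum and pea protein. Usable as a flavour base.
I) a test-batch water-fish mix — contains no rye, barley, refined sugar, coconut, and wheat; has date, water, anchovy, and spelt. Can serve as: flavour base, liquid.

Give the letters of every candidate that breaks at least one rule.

B, D, E, F, G, I

A: gluten-free, no coconut — keep
B: has barley malt, so not gluten-free — out
C: works as a flavour base, no refined sugar, gluten-free — OK
D: has fish sauce, so not fish-free — no
E: has cane sugar, so not no-added-sugar — no
F: has coconut oil, so not coconut-free — out
G: has barley malt, so not gluten-free — out
H: works as a flavour base, no coconut, gluten-free — keep
I: has spelt, so not gluten-free; has anchovy, so not fish-free — reject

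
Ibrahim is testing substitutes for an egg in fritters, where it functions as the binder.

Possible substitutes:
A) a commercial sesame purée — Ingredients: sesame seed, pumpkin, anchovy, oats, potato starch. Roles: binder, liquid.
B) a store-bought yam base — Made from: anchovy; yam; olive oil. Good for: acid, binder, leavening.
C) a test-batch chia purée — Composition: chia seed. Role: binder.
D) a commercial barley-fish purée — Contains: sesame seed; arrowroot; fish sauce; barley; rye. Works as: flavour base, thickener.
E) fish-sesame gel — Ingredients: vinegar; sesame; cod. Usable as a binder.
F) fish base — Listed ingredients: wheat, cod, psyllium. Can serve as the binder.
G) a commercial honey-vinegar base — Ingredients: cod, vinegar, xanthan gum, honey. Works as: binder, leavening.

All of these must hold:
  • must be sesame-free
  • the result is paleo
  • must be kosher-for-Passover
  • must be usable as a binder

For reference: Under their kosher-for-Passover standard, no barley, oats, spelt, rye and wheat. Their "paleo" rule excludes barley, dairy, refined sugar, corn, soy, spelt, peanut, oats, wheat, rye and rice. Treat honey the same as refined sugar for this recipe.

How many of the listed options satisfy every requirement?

A: has oats, so not kosher-for-Passover; has oats, so not paleo (and 1 more) — no
B: kosher-for-Passover, no sesame — keep
C: all constraints satisfied — keep
D: not usable as a binder; has barley, so not kosher-for-Passover (and 2 more) — reject
E: has sesame, so not sesame-free — out
F: has wheat, so not kosher-for-Passover; has wheat, so not paleo — no
G: has honey, so not paleo — out

2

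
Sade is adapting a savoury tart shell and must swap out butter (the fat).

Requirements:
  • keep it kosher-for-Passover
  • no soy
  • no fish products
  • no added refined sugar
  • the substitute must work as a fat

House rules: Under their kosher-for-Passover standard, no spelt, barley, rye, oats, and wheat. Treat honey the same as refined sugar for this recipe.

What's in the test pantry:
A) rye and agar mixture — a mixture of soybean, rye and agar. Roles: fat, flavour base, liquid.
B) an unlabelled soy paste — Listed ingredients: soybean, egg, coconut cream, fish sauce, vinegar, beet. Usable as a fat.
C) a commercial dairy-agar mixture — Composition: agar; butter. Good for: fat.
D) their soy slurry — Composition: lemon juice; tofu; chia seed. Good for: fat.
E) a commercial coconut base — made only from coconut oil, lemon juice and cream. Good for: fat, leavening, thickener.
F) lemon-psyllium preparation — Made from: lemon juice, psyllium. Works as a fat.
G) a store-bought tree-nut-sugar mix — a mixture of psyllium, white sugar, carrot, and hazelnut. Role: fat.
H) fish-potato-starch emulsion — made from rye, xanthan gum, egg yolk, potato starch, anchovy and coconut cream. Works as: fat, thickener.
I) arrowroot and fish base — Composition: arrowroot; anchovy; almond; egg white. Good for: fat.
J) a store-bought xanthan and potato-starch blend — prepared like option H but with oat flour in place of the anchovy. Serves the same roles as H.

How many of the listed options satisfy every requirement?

A: has rye, so not kosher-for-Passover; has soybean, so not soy-free — no
B: has fish sauce, so not fish-free; has soybean, so not soy-free — out
C: works as a fat, no soy, no-added-sugar — OK
D: has tofu, so not soy-free — no
E: no-added-sugar, kosher-for-Passover — OK
F: works as a fat, no-added-sugar, kosher-for-Passover — valid
G: has white sugar, so not no-added-sugar — no
H: has rye, so not kosher-for-Passover; has anchovy, so not fish-free — no
I: has anchovy, so not fish-free — out
J: has oat flour, so not kosher-for-Passover — reject

3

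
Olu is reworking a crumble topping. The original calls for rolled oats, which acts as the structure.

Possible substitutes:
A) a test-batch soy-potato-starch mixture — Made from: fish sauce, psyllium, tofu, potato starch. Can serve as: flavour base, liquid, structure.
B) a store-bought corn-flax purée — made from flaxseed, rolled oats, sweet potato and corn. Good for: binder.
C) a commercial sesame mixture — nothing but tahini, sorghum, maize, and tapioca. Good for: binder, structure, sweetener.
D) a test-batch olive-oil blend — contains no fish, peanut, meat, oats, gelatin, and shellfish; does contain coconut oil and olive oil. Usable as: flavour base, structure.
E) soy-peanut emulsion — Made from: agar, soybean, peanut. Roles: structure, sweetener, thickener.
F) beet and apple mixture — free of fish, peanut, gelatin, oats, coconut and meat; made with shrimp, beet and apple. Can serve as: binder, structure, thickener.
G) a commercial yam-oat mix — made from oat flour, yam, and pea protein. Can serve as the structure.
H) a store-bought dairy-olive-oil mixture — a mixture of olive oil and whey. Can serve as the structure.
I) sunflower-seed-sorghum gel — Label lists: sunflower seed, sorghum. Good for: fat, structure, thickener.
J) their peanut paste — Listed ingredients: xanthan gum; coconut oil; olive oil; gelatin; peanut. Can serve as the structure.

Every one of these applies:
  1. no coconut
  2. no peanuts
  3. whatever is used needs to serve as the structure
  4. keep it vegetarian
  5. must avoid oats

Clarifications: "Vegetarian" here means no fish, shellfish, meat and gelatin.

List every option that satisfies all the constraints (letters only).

A: has fish sauce, so not vegetarian — out
B: not usable as a structure; has rolled oats, so not oat-free — no
C: every rule checks out — keep
D: has coconut oil, so not coconut-free — no
E: has peanut, so not peanut-free — out
F: has shrimp, so not vegetarian — reject
G: has oat flour, so not oat-free — out
H: only whey and olive oil; none excluded — OK
I: works as a structure, no peanut, vegetarian — keep
J: has gelatin, so not vegetarian; has coconut oil, so not coconut-free (and 1 more) — out

C, H, I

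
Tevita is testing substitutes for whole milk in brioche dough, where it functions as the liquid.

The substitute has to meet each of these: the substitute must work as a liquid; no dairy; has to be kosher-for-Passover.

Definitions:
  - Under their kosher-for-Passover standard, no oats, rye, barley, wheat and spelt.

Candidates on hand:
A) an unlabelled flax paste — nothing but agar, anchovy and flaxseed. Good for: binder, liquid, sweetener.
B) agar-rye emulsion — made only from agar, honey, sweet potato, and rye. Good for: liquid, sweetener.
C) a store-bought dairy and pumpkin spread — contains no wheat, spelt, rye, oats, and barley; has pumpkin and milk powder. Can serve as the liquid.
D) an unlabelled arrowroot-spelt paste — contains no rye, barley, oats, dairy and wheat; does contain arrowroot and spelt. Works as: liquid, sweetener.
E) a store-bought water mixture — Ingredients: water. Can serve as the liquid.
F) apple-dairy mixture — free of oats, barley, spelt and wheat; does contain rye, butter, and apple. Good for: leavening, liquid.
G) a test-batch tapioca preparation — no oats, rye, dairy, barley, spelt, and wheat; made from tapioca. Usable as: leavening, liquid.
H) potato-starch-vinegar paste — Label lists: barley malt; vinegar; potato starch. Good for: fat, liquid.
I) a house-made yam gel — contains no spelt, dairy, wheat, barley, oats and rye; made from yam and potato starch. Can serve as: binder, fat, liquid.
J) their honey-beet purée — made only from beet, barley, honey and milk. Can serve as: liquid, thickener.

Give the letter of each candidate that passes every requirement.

A: only anchovy, agar, and flaxseed; none excluded — valid
B: has rye, so not kosher-for-Passover — out
C: has milk powder, so not dairy-free — no
D: has spelt, so not kosher-for-Passover — out
E: all constraints satisfied — valid
F: has rye, so not kosher-for-Passover; has butter, so not dairy-free — reject
G: every rule checks out — valid
H: has barley malt, so not kosher-for-Passover — reject
I: kosher-for-Passover, no dairy — OK
J: has barley, so not kosher-for-Passover; has milk, so not dairy-free — out

A, E, G, I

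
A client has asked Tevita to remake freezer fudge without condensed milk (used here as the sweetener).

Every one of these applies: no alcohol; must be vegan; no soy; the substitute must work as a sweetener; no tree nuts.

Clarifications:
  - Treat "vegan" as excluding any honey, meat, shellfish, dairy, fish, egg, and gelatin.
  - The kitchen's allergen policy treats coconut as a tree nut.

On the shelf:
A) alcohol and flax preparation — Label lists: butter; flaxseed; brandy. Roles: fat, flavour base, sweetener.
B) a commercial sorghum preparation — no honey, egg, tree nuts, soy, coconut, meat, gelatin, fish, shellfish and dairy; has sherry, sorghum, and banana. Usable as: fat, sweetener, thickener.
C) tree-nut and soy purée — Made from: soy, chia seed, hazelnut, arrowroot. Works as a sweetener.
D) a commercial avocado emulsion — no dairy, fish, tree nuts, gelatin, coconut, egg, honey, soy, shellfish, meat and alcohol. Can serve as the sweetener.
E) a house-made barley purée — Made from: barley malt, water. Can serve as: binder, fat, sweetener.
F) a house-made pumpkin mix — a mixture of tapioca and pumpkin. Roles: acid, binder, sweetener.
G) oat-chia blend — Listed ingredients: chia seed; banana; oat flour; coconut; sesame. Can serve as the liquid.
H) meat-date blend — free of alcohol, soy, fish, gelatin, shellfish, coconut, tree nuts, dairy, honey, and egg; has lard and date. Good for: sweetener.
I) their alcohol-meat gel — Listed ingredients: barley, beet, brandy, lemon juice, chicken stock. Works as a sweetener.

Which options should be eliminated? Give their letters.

A: has butter, so not vegan; has brandy, so not alcohol-free — out
B: has sherry, so not alcohol-free — out
C: has soy, so not soy-free; has hazelnut, so not tree-nut-free — no
D: tree-nut-free, vegan — valid
E: only barley malt and water; none excluded — keep
F: tree-nut-free, no alcohol — OK
G: not usable as a sweetener; has coconut, so not tree-nut-free — no
H: has lard, so not vegan — no
I: has chicken stock, so not vegan; has brandy, so not alcohol-free — reject

A, B, C, G, H, I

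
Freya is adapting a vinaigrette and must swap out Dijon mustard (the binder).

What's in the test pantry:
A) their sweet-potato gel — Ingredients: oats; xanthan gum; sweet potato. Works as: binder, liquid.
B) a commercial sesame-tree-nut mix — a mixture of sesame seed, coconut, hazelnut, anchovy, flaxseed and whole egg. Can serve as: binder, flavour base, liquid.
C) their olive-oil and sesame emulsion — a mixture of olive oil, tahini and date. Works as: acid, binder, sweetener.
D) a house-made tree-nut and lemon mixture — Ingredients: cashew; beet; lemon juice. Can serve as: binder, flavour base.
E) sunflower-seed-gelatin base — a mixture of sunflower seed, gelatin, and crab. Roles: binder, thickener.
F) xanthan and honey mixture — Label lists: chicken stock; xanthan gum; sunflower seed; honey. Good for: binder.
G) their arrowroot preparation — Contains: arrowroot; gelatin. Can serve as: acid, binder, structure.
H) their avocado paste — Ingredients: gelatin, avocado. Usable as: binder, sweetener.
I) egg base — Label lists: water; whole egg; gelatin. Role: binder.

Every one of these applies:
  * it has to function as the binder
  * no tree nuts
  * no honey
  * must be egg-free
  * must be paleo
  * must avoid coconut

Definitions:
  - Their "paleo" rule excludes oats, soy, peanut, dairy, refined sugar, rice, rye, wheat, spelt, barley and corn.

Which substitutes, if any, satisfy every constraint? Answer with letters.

A: has oats, so not paleo — out
B: has coconut, so not coconut-free; has hazelnut, so not tree-nut-free (and 1 more) — out
C: every rule checks out — valid
D: has cashew, so not tree-nut-free — no
E: only gelatin, crab and sunflower seed; none excluded — keep
F: has honey, so not honey-free — out
G: only gelatin and arrowroot; none excluded — keep
H: only gelatin and avocado; none excluded — keep
I: has whole egg, so not egg-free — out

C, E, G, H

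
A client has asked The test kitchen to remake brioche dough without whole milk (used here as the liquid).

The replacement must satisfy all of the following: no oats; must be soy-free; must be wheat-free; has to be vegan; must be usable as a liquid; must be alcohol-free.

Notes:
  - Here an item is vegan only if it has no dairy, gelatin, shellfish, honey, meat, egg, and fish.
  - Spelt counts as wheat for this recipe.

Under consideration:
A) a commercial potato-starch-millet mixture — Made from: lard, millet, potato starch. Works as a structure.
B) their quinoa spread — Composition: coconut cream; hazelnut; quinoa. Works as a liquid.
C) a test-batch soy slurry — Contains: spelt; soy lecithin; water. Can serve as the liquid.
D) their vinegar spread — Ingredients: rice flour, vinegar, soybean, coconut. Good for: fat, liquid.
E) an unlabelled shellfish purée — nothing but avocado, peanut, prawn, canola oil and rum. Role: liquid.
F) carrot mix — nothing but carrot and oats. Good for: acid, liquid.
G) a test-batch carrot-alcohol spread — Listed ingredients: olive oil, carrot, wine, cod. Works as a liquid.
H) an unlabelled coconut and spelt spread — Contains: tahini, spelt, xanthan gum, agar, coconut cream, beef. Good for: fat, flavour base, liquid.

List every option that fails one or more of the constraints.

A, C, D, E, F, G, H

A: not usable as a liquid; has lard, so not vegan — out
B: works as a liquid, no soy, no alcohol — valid
C: has spelt, so not wheat-free; has soy lecithin, so not soy-free — out
D: has soybean, so not soy-free — no
E: has prawn, so not vegan; has rum, so not alcohol-free — out
F: has oats, so not oat-free — out
G: has cod, so not vegan; has wine, so not alcohol-free — out
H: has beef, so not vegan; has spelt, so not wheat-free — no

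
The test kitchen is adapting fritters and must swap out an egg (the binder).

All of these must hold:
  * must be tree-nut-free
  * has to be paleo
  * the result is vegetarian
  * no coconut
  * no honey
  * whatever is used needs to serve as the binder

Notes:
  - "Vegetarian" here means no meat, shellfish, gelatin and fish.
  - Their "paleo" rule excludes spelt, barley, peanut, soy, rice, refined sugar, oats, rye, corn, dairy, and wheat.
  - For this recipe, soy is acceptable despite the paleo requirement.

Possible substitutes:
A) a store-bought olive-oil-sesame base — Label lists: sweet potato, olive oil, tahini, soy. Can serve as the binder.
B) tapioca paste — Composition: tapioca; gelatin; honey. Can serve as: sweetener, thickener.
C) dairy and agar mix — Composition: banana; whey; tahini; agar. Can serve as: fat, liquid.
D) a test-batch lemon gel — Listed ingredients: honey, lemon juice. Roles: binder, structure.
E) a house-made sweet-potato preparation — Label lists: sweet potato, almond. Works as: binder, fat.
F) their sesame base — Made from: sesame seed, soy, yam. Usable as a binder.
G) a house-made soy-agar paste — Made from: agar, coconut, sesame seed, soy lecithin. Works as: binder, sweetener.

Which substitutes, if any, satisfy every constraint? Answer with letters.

A: soy is permitted under the paleo carve-out; nothing else excluded — valid
B: not usable as a binder; has gelatin, so not vegetarian (and 1 more) — out
C: not usable as a binder; has whey, so not paleo — no
D: has honey, so not honey-free — out
E: has almond, so not tree-nut-free — reject
F: soy is permitted under the paleo carve-out; nothing else excluded — OK
G: has coconut, so not coconut-free — no

A, F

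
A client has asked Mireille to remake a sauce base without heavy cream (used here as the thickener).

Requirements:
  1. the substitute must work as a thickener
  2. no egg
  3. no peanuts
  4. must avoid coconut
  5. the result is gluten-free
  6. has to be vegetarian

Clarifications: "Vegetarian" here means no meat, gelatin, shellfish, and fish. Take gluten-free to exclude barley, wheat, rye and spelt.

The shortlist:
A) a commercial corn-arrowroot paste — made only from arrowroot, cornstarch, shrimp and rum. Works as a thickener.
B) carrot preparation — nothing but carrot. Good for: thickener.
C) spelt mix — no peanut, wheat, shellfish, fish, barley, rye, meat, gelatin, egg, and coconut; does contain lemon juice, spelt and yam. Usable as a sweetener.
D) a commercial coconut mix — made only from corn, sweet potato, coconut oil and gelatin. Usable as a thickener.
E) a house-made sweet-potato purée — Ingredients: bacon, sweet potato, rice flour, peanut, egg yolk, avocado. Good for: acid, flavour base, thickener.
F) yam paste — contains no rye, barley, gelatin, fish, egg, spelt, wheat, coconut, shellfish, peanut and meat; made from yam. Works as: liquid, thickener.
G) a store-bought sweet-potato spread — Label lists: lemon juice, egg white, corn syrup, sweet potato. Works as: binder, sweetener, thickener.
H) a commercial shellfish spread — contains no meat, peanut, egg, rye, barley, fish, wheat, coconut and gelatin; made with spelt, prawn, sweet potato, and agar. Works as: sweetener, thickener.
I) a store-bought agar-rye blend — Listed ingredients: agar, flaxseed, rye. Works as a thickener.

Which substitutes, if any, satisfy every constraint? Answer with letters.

B, F

A: has shrimp, so not vegetarian — reject
B: nothing on the exclusion list — valid
C: not usable as a thickener; has spelt, so not gluten-free — no
D: has gelatin, so not vegetarian; has coconut oil, so not coconut-free — out
E: has bacon, so not vegetarian; has peanut, so not peanut-free (and 1 more) — out
F: works as a thickener, no coconut, no peanut — valid
G: has egg white, so not egg-free — out
H: has prawn, so not vegetarian; has spelt, so not gluten-free — reject
I: has rye, so not gluten-free — out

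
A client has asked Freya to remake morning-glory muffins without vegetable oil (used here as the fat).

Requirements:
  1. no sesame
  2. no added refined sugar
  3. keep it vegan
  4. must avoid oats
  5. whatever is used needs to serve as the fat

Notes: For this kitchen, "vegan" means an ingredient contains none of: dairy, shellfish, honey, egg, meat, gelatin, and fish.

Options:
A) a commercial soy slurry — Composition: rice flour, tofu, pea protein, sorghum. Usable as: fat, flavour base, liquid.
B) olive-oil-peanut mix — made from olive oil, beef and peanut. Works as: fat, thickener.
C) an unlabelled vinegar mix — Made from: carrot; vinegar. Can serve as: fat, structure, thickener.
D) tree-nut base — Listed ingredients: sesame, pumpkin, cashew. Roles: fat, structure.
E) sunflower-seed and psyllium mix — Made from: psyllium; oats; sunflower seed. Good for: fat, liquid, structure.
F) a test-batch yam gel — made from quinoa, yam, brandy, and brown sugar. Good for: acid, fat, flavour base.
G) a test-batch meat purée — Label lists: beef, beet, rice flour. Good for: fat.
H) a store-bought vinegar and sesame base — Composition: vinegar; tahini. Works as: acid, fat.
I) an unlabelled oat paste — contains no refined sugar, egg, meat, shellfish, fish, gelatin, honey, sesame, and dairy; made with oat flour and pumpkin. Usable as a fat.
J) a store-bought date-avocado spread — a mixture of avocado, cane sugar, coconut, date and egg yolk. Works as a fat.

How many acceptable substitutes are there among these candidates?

A: every rule checks out — OK
B: has beef, so not vegan — out
C: only carrot and vinegar; none excluded — OK
D: has sesame, so not sesame-free — out
E: has oats, so not oat-free — out
F: has brown sugar, so not no-added-sugar — no
G: has beef, so not vegan — reject
H: has tahini, so not sesame-free — reject
I: has oat flour, so not oat-free — out
J: has egg yolk, so not vegan; has cane sugar, so not no-added-sugar — no

2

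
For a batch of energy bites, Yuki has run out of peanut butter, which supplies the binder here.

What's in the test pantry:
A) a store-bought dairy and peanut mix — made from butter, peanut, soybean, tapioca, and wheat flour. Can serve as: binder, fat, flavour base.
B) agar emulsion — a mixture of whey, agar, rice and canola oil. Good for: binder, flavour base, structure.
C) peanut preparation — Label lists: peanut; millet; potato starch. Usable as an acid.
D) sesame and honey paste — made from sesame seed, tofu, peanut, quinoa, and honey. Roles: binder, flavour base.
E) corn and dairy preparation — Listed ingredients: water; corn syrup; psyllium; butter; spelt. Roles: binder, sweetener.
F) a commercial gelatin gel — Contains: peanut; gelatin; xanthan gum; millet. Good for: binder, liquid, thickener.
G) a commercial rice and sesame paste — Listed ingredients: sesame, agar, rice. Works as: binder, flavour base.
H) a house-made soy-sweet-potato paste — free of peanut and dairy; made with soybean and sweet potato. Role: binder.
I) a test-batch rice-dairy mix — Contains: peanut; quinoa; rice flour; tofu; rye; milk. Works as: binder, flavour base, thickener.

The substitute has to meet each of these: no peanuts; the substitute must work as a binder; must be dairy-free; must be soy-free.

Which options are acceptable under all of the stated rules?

G

A: has soybean, so not soy-free; has butter, so not dairy-free (and 1 more) — out
B: has whey, so not dairy-free — no
C: not usable as a binder; has peanut, so not peanut-free — no
D: has tofu, so not soy-free; has peanut, so not peanut-free — reject
E: has butter, so not dairy-free — no
F: has peanut, so not peanut-free — out
G: every rule checks out — keep
H: has soybean, so not soy-free — no
I: has tofu, so not soy-free; has milk, so not dairy-free (and 1 more) — no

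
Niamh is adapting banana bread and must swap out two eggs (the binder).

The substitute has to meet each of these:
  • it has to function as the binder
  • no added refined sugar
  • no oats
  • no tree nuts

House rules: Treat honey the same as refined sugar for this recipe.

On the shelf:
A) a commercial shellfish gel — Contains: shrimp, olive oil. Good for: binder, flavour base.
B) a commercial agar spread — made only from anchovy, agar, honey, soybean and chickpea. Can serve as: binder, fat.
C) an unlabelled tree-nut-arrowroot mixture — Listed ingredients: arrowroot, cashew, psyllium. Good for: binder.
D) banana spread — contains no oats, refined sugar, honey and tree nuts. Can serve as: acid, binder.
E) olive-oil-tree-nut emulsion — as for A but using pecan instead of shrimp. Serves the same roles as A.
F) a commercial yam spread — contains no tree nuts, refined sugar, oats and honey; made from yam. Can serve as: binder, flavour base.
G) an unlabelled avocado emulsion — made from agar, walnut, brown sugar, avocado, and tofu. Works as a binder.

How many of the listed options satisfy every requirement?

3

A: only shrimp and olive oil; none excluded — valid
B: has honey, so not no-added-sugar — reject
C: has cashew, so not tree-nut-free — out
D: every rule checks out — valid
E: has pecan, so not tree-nut-free — out
F: nothing on the exclusion list — keep
G: has brown sugar, so not no-added-sugar; has walnut, so not tree-nut-free — out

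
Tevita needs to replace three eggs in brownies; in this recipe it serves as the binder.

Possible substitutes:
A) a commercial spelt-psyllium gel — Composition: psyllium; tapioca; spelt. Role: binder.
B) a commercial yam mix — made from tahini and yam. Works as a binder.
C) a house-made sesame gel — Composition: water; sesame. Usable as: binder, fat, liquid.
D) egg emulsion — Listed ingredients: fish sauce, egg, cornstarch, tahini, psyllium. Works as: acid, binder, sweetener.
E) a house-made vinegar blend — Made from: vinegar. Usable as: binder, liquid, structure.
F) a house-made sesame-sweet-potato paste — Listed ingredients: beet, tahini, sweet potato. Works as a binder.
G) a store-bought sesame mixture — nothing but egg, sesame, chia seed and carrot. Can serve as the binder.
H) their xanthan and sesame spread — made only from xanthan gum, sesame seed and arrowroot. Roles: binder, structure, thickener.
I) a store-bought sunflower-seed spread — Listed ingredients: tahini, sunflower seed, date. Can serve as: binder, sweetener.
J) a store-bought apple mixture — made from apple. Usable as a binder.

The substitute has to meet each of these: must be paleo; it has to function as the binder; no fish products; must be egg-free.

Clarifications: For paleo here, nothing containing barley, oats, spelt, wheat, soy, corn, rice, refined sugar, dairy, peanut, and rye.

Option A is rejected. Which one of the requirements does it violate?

paleo

usable as a binder: satisfied
paleo: has spelt — fails
fish-free: satisfied
egg-free: satisfied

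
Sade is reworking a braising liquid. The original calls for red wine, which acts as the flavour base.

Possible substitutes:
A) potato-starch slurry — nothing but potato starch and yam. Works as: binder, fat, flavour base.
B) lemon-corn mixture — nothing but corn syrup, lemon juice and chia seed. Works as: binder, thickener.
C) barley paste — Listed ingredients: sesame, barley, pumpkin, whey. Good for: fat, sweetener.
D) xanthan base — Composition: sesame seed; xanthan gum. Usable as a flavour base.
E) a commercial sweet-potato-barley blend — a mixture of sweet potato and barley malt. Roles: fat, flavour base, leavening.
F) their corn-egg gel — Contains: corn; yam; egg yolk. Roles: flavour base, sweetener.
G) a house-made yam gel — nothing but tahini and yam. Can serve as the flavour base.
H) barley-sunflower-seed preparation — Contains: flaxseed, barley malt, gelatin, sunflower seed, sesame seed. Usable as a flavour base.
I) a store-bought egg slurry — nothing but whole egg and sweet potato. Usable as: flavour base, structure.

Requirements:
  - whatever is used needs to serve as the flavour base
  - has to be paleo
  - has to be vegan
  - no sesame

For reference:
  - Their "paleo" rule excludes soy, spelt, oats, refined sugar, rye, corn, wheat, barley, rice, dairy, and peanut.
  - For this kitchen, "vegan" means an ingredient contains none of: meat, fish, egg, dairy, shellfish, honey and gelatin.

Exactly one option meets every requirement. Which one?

A

A: only yam and potato starch; none excluded — valid
B: not usable as a flavour base; has corn syrup, so not paleo — out
C: not usable as a flavour base; has barley, so not paleo (and 2 more) — out
D: has sesame seed, so not sesame-free — out
E: has barley malt, so not paleo — out
F: has corn, so not paleo; has egg yolk, so not vegan — reject
G: has tahini, so not sesame-free — out
H: has barley malt, so not paleo; has gelatin, so not vegan (and 1 more) — reject
I: has whole egg, so not vegan — no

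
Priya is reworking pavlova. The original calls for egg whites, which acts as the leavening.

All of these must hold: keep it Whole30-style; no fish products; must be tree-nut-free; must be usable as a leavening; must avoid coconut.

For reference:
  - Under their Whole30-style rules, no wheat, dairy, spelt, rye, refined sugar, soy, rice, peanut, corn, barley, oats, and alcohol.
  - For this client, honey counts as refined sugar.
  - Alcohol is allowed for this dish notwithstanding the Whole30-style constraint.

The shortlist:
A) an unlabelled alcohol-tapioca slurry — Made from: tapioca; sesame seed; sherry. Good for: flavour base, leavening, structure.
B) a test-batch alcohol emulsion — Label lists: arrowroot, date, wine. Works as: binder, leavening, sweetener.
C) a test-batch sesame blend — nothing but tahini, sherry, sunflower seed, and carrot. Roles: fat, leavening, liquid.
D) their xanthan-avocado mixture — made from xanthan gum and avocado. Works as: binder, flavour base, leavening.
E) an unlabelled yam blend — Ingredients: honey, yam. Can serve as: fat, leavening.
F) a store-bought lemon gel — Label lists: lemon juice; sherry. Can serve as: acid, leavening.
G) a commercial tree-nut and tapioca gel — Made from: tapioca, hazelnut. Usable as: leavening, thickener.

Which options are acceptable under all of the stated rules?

A: alcohol is permitted under the Whole30-style carve-out; nothing else excluded — keep
B: alcohol is permitted under the Whole30-style carve-out; nothing else excluded — valid
C: alcohol is permitted under the Whole30-style carve-out; nothing else excluded — valid
D: works as a leavening, no fish, no coconut — keep
E: has honey, so not Whole30-style — out
F: alcohol is permitted under the Whole30-style carve-out; nothing else excluded — OK
G: has hazelnut, so not tree-nut-free — out

A, B, C, D, F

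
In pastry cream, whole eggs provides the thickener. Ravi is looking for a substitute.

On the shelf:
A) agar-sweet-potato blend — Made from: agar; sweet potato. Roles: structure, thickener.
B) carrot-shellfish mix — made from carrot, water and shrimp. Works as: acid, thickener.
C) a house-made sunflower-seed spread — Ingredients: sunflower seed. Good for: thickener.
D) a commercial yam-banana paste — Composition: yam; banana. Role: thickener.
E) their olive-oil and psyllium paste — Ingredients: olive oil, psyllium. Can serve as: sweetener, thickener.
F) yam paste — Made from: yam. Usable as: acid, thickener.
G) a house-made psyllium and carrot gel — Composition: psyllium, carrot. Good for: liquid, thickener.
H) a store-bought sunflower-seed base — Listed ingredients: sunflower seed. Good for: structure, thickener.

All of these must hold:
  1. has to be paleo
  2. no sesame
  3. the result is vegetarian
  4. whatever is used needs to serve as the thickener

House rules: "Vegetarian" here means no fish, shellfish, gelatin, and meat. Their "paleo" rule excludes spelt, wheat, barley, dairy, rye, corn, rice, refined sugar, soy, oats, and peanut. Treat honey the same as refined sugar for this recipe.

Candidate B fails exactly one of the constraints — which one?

vegetarian

usable as a thickener: satisfied
vegetarian: has shrimp — fails
paleo: satisfied
sesame-free: satisfied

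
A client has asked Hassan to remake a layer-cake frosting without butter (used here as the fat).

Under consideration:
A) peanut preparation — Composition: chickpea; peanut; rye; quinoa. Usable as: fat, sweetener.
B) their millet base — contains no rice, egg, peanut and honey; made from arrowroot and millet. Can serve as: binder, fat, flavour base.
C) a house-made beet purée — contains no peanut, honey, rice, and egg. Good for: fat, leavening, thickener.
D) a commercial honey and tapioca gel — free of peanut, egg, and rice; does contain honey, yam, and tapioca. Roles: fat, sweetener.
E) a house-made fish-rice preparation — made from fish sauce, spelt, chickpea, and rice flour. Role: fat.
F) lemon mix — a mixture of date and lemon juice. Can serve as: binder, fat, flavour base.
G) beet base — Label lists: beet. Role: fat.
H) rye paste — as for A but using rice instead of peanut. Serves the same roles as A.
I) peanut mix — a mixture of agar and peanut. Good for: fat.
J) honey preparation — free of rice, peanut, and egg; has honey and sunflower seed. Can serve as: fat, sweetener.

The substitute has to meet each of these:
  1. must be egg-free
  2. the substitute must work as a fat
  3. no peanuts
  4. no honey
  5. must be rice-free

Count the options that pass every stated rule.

A: has peanut, so not peanut-free — out
B: nothing on the exclusion list — OK
C: no egg, no peanut — OK
D: has honey, so not honey-free — reject
E: has rice flour, so not rice-free — no
F: only date and lemon juice; none excluded — OK
G: all constraints satisfied — OK
H: has rice, so not rice-free — out
I: has peanut, so not peanut-free — no
J: has honey, so not honey-free — no

4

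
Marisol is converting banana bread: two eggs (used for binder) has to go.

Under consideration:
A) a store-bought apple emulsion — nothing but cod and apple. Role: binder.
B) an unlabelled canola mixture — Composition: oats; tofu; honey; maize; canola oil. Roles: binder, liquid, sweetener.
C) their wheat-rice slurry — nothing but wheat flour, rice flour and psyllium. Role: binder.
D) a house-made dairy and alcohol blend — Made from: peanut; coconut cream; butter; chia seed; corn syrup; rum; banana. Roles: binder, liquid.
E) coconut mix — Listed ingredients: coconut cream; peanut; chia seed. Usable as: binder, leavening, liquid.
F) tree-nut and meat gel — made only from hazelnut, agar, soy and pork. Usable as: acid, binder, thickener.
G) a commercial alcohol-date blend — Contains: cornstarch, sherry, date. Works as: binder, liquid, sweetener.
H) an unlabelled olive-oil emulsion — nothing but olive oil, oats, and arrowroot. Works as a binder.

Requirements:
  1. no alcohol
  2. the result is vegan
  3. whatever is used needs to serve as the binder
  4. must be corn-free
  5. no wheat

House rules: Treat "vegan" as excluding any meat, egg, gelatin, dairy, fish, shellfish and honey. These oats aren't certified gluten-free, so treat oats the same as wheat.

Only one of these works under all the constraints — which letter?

E

A: has cod, so not vegan — reject
B: has honey, so not vegan; has maize, so not corn-free (and 1 more) — reject
C: has wheat flour, so not wheat-free — reject
D: has butter, so not vegan; has corn syrup, so not corn-free (and 1 more) — out
E: only coconut cream, peanut and chia seed; none excluded — valid
F: has pork, so not vegan — no
G: has cornstarch, so not corn-free; has sherry, so not alcohol-free — no
H: has oats, so not wheat-free — out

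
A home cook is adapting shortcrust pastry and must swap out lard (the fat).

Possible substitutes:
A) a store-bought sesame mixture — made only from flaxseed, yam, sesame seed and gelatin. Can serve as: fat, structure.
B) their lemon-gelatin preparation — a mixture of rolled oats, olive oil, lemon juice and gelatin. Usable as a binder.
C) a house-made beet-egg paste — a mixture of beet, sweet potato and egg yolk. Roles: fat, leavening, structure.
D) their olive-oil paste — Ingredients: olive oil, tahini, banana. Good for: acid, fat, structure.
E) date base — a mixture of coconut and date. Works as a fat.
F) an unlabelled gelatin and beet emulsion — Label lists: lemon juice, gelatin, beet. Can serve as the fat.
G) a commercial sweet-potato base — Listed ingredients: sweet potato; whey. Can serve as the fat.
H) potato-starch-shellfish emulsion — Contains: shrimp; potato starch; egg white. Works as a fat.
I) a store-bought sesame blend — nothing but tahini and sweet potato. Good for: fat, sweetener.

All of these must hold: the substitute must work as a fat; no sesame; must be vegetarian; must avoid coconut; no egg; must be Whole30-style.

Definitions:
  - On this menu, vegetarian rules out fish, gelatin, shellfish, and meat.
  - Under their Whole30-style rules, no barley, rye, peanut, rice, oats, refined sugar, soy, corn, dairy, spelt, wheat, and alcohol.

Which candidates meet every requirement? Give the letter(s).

none

A: has gelatin, so not vegetarian; has sesame seed, so not sesame-free — no
B: not usable as a fat; has gelatin, so not vegetarian (and 1 more) — out
C: has egg yolk, so not egg-free — out
D: has tahini, so not sesame-free — reject
E: has coconut, so not coconut-free — out
F: has gelatin, so not vegetarian — no
G: has whey, so not Whole30-style — reject
H: has shrimp, so not vegetarian; has egg white, so not egg-free — no
I: has tahini, so not sesame-free — out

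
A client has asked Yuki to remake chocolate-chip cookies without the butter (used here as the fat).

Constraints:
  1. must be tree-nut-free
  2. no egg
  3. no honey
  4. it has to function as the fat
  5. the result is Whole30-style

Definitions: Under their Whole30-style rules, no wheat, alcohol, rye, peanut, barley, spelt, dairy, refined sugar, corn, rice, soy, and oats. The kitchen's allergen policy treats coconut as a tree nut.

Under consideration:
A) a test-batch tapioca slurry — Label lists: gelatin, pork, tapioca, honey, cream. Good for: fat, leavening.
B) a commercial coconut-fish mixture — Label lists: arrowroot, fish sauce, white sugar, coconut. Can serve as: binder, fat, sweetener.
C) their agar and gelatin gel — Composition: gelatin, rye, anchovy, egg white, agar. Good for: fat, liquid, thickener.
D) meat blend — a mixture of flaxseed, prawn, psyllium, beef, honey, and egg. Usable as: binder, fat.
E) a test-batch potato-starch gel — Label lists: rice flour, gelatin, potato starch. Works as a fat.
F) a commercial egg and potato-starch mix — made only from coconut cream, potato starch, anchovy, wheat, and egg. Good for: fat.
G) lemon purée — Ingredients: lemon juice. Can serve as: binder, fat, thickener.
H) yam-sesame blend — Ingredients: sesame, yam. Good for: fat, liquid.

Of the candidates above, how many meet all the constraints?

2

A: has cream, so not Whole30-style; has honey, so not honey-free — reject
B: has white sugar, so not Whole30-style; has coconut, so not tree-nut-free — out
C: has rye, so not Whole30-style; has egg white, so not egg-free — no
D: has egg, so not egg-free; has honey, so not honey-free — out
E: has rice flour, so not Whole30-style — out
F: has wheat, so not Whole30-style; has coconut cream, so not tree-nut-free (and 1 more) — no
G: Whole30-style, no honey — valid
H: every rule checks out — keep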